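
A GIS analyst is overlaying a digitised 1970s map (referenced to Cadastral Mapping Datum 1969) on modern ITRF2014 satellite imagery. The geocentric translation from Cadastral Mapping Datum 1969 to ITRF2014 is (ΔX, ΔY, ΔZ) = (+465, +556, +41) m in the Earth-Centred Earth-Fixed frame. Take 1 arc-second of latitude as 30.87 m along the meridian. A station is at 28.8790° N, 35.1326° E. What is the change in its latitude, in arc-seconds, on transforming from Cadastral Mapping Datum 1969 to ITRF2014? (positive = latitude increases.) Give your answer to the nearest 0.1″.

sin φ = 0.482961, cos φ = 0.875642, sin λ = 0.575471, cos λ = 0.817822.
North component: ΔN = −sin φ cos λ·ΔX − sin φ sin λ·ΔY + cos φ·ΔZ = −(0.482961)(0.817822)(465) − (0.482961)(0.575471)(556) + (0.875642)(41) = -302.29 m.
1° of latitude spans 3600 × 30.87 = 111132 m, so Δφ = -302.29 / 111132 × 3600 = -9.792″.

Δφ = -9.8″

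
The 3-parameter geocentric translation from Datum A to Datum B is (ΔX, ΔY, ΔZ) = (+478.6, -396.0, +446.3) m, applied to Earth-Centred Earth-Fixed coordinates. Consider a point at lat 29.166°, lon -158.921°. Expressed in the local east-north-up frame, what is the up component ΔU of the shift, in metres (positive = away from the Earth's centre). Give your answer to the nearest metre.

The local up (radial) axis is (cos φ cos λ, cos φ sin λ, sin φ), giving ΔU = -389.954 + 124.366 + 217.501 = -48.09 m.

ΔU = -48 m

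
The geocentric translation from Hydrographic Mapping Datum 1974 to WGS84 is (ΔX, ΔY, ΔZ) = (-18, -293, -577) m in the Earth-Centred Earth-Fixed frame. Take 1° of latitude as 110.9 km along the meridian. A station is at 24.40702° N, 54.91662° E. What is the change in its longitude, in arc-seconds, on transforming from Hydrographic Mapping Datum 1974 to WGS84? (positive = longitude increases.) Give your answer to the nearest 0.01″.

sin φ = 0.413216, cos φ = 0.910633, sin λ = 0.818316, cos λ = 0.574768.
East component: ΔE = −sin λ·ΔX + cos λ·ΔY = −(0.818316)(-18) + (0.574768)(-293) = -153.68 m.
1° of latitude spans 110900 m; at latitude φ, 1° of longitude spans that × cos φ = 100989.2 m, so Δλ = -153.68 / 100989.2 × 3600 = -5.478″.

Δλ = -5.48″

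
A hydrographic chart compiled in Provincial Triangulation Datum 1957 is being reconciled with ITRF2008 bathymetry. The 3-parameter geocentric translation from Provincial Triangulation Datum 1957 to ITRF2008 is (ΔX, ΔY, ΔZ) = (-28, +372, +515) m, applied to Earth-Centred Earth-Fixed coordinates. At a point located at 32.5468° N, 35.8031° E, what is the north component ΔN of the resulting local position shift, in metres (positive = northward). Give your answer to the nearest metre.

At φ = 32.5468°, λ = 35.8031°: sin φ = 0.537988, cos φ = 0.842952, sin λ = 0.585002, cos λ = 0.811032.
ΔN = −sin φ cos λ·ΔX − sin φ sin λ·ΔY + cos φ·ΔZ = −(0.537988)(0.811032)(-28) − (0.537988)(0.585002)(372) + (0.842952)(515) = 329.26 m.

ΔN = 329 m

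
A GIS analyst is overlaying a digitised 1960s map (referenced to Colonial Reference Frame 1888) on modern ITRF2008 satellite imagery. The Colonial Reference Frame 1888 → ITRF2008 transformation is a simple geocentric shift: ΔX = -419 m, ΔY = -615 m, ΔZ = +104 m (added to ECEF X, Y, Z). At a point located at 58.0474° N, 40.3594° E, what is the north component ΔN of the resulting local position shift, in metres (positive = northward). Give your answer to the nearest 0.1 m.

ΔN = 663.9 m

The local north axis is (−sin φ cos λ, −sin φ sin λ, cos φ), giving ΔN = 270.902 + 337.920 + 55.039 = 663.86 m.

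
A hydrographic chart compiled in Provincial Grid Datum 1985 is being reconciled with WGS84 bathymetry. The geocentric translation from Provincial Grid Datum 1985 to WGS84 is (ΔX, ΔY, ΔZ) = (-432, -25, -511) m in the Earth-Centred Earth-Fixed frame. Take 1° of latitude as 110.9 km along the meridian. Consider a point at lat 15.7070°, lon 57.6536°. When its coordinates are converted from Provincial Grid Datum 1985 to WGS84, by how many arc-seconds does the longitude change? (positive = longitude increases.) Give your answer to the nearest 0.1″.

Δλ = 11.9″

sin φ = 0.270718, cos φ = 0.962659, sin λ = 0.844829, cos λ = 0.535037.
East component: ΔE = −sin λ·ΔX + cos λ·ΔY = −(0.844829)(-432) + (0.535037)(-25) = 351.59 m.
1° of latitude spans 110900 m; at latitude φ, 1° of longitude spans that × cos φ = 106758.8 m, so Δλ = 351.59 / 106758.8 × 3600 = 11.856″.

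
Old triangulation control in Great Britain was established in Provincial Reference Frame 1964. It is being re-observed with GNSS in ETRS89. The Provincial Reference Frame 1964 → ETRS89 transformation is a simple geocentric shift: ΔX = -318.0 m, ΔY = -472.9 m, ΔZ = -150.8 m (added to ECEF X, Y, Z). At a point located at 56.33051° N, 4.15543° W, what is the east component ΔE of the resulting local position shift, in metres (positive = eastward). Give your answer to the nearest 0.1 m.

ΔE = -494.7 m

The local east axis at (φ, λ) is (−sin λ, cos λ, 0), so ΔE = −sin(-4.15543°)·(-318.0) + cos(-4.15543°)·(-472.9) = -494.70 m.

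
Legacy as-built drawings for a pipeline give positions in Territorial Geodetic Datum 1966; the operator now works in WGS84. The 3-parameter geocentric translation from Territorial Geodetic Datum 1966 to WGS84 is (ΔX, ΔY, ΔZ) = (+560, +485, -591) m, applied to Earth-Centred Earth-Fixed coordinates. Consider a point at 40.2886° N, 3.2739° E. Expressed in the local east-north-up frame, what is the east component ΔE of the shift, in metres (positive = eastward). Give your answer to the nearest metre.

At φ = 40.2886°, λ = 3.2739°: sin φ = 0.646638, cos φ = 0.762797, sin λ = 0.057109, cos λ = 0.998368.
ΔE = −sin λ·ΔX + cos λ·ΔY = −(0.057109)·(560) + (0.998368)·(485) = 452.23 m.

ΔE = 452 m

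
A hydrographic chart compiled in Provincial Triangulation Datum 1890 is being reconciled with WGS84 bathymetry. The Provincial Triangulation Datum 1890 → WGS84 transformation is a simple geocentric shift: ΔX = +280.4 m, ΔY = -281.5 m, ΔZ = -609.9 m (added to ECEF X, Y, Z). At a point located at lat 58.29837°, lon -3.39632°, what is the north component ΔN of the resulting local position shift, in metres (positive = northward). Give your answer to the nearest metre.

ΔN = -573 m

At φ = 58.29837°, λ = -3.39632°: sin φ = 0.850796, cos φ = 0.525496, sin λ = -0.059242, cos λ = 0.998244.
ΔN = −sin φ cos λ·ΔX − sin φ sin λ·ΔY + cos φ·ΔZ = −(0.850796)(0.998244)(280.4) − (0.850796)(-0.059242)(-281.5) + (0.525496)(-609.9) = -572.83 m.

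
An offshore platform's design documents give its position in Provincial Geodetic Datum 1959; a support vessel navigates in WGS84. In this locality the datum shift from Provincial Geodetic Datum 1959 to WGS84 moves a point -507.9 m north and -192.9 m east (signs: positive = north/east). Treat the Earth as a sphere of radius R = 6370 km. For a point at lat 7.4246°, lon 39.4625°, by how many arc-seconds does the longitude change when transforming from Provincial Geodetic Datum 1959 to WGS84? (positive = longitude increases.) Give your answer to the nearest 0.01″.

At latitude 7.4246°, cos φ = 0.991616.
One radian of longitude at latitude φ spans R cos φ, so Δλ = ΔE / (R cos φ) = -192.9 / (6370000 × 0.991616) = -3.0539e-05 rad = -6.299″.

Δλ = -6.30″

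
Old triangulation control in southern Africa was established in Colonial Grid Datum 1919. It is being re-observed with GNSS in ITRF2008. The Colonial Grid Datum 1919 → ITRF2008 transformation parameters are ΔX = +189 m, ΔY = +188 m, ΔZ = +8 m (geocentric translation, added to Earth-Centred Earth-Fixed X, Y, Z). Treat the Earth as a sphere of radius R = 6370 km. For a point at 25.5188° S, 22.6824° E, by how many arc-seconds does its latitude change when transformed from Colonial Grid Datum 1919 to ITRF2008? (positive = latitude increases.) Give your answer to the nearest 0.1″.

sin φ = -0.430807, cos φ = 0.902444, sin λ = 0.385623, cos λ = 0.922657.
North component: ΔN = −sin φ cos λ·ΔX − sin φ sin λ·ΔY + cos φ·ΔZ = −(-0.430807)(0.922657)(189) − (-0.430807)(0.385623)(188) + (0.902444)(8) = 113.58 m.
1° of latitude spans πR/180 = 111177 m, so Δφ = 113.58 / 111177 × 3600 = 3.678″.

Δφ = 3.7″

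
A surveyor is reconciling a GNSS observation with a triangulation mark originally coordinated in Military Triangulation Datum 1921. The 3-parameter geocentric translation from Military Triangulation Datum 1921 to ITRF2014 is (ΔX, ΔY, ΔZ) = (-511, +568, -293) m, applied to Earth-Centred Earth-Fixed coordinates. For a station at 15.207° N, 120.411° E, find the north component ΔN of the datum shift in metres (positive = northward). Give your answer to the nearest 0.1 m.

ΔN = -479.1 m

At φ = 15.207°, λ = 120.411°: sin φ = 0.262307, cos φ = 0.964984, sin λ = 0.862417, cos λ = -0.506199.
ΔN = −sin φ cos λ·ΔX − sin φ sin λ·ΔY + cos φ·ΔZ = −(0.262307)(-0.506199)(-511) − (0.262307)(0.862417)(568) + (0.964984)(-293) = -479.08 m.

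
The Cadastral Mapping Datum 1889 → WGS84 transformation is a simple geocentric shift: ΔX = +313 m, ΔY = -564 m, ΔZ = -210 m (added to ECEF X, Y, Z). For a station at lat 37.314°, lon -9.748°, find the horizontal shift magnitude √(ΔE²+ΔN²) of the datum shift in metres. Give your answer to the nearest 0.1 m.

650.0 m

At φ = 37.314°, λ = -9.748°: sin φ = 0.606183, cos φ = 0.795325, sin λ = -0.169315, cos λ = 0.985562.
ΔE = −sin λ·ΔX + cos λ·ΔY = −(-0.169315)·(313) + (0.985562)·(-564) = -502.86 m.
ΔN = −sin φ cos λ·ΔX − sin φ sin λ·ΔY + cos φ·ΔZ = −(0.606183)(0.985562)(313) − (0.606183)(-0.169315)(-564) + (0.795325)(-210) = -411.90 m.
Horizontal magnitude = √(ΔE² + ΔN²) = √((-502.86)² + (-411.90)²) = 650.02 m.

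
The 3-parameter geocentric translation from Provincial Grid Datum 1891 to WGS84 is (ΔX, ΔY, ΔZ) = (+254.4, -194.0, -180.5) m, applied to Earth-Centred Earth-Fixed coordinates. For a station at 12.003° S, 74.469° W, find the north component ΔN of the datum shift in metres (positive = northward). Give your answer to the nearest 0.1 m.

ΔN = -123.5 m

The local north axis is (−sin φ cos λ, −sin φ sin λ, cos φ), giving ΔN = 14.166 + 38.872 − 176.554 = -123.52 m.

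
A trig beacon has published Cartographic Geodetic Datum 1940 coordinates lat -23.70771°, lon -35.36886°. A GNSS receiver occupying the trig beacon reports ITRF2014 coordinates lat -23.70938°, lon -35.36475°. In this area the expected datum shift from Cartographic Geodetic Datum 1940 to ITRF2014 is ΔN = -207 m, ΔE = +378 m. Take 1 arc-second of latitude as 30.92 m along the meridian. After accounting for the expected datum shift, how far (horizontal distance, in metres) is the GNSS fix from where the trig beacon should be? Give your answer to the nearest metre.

Observed coordinate differences: Δφ = -0.00167°, Δλ = +0.00411°.
Converting to metres (1° lat = 111312 m, cos φ = 0.915608): observed ΔN = -185.9 m, observed ΔE = 418.9 m.
Subtracting the expected shift leaves a residual of -185.9 − (-207) = 21.1 m north and 418.9 − (378) = 40.9 m east.
Residual distance = √(21.1² + 40.9²) = 46.0 m.

46 m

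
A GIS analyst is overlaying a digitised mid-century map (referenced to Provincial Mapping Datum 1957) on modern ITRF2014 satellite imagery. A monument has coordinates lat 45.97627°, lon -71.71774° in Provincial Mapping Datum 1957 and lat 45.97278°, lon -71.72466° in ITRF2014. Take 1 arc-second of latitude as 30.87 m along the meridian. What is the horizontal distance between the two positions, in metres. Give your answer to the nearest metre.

Δφ = 45.97278° − 45.97627° = -0.00349°; Δλ = -71.72466° − -71.71774° = -0.00692°.
1° of latitude = 3600 × 30.87 = 111132 m.
ΔN = Δφ × 111132 = -387.9 m; ΔE = Δλ × 111132 × cos(45.97627°) = -0.00692 × 111132 × 0.694956 = -534.4 m.
Distance = √(ΔE² + ΔN²) = √((-534.4)² + (-387.9)²) = 660.3 m.

660 m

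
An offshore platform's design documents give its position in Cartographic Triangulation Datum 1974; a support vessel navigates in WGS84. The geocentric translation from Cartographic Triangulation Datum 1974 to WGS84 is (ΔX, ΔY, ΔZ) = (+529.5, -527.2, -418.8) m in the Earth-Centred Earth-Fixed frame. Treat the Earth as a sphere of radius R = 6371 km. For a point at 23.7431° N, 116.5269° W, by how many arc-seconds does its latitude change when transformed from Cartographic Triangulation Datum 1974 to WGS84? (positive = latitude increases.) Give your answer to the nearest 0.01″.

sin φ = 0.402636, cos φ = 0.915360, sin λ = -0.894725, cos λ = -0.446618.
North component: ΔN = −sin φ cos λ·ΔX − sin φ sin λ·ΔY + cos φ·ΔZ = −(0.402636)(-0.446618)(529.5) − (0.402636)(-0.894725)(-527.2) + (0.915360)(-418.8) = -478.06 m.
1° of latitude spans πR/180 = 111195 m, so Δφ = -478.06 / 111195 × 3600 = -15.477″.

Δφ = -15.48″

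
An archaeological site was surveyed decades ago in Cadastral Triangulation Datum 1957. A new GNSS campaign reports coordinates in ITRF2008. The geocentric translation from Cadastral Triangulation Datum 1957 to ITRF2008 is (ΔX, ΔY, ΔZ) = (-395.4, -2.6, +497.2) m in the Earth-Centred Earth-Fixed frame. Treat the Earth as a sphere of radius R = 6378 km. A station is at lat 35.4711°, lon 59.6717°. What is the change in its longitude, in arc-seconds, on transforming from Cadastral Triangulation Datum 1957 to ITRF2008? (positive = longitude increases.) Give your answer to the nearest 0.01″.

Δλ = 13.50″

sin φ = 0.580292, cos φ = 0.814408, sin λ = 0.863146, cos λ = 0.504954.
East component: ΔE = −sin λ·ΔX + cos λ·ΔY = −(0.863146)(-395.4) + (0.504954)(-2.6) = 339.98 m.
1° of latitude spans πR/180 = 111317 m; at latitude φ, 1° of longitude spans that × cos φ = 90657.6 m, so Δλ = 339.98 / 90657.6 × 3600 = 13.500″.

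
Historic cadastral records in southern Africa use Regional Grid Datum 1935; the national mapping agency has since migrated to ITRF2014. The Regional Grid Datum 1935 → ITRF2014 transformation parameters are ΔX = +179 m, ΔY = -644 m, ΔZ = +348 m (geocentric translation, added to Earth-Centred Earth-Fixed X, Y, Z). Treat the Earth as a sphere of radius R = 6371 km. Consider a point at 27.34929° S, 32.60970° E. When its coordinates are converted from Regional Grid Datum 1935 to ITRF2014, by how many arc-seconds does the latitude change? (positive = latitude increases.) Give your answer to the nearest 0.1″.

sin φ = -0.459414, cos φ = 0.888222, sin λ = 0.538913, cos λ = 0.842361.
North component: ΔN = −sin φ cos λ·ΔX − sin φ sin λ·ΔY + cos φ·ΔZ = −(-0.459414)(0.842361)(179) − (-0.459414)(0.538913)(-644) + (0.888222)(348) = 218.93 m.
1° of latitude spans πR/180 = 111195 m, so Δφ = 218.93 / 111195 × 3600 = 7.088″.

Δφ = 7.1″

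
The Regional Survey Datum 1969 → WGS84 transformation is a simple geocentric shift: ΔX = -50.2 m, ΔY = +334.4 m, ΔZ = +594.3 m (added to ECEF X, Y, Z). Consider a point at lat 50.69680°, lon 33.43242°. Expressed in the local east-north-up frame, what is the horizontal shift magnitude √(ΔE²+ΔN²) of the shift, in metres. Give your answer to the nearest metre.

The local east axis at (φ, λ) is (−sin λ, cos λ, 0), so ΔE = −sin(33.43242°)·(-50.2) + cos(33.43242°)·334.4 = 306.73 m.
The local north axis is (−sin φ cos λ, −sin φ sin λ, cos φ), giving ΔN = 32.418 − 142.565 + 376.444 = 266.30 m.
Horizontal magnitude = √(ΔE² + ΔN²) = √(306.73² + 266.30²) = 406.20 m.

406 m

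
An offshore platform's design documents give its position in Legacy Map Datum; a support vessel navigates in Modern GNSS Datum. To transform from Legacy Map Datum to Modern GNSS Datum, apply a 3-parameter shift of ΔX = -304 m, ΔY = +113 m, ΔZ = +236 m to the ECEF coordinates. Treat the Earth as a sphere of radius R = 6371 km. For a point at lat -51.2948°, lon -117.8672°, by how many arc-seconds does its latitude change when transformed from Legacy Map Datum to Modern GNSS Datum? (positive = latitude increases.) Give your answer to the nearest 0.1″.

sin φ = -0.780374, cos φ = 0.625313, sin λ = -0.884033, cos λ = -0.467424.
North component: ΔN = −sin φ cos λ·ΔX − sin φ sin λ·ΔY + cos φ·ΔZ = −(-0.780374)(-0.467424)(-304) − (-0.780374)(-0.884033)(113) + (0.625313)(236) = 180.51 m.
1° of latitude spans πR/180 = 111195 m, so Δφ = 180.51 / 111195 × 3600 = 5.844″.

Δφ = 5.8″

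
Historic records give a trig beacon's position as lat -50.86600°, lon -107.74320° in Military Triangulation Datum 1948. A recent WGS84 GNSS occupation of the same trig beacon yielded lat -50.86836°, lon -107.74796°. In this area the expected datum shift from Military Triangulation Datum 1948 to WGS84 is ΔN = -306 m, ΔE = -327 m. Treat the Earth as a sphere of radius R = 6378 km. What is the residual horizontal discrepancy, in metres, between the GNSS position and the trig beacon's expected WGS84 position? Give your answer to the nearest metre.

Observed coordinate differences: Δφ = -0.00236°, Δλ = -0.00476°.
Converting to metres (1° lat = 111317 m, cos φ = 0.631136): observed ΔN = -262.7 m, observed ΔE = -334.4 m.
Subtracting the expected shift leaves a residual of -262.7 − (-306) = 43.3 m north and -334.4 − (-327) = -7.4 m east.
Residual distance = √(43.3² + (-7.4)²) = 43.9 m.

44 m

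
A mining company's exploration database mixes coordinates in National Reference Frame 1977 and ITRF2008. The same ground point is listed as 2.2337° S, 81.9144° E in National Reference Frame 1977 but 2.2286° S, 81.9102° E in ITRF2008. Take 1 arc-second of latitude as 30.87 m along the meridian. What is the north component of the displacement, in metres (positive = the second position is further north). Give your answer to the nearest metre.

ΔN = 567 m

Δφ = -2.2286° − -2.2337° = +0.0051°; Δλ = 81.9102° − 81.9144° = -0.0042°.
1° of latitude = 3600 × 30.87 = 111132 m.
ΔN = Δφ × 111132 = 566.8 m; ΔE = Δλ × 111132 × cos(-2.2337°) = -0.0042 × 111132 × 0.999240 = -466.4 m.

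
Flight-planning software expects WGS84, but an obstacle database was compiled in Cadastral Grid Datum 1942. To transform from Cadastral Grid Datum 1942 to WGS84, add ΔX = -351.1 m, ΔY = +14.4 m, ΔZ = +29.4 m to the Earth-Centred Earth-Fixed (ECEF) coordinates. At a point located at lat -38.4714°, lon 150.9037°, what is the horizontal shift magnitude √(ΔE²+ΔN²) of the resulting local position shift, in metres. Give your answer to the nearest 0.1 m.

The local east axis at (φ, λ) is (−sin λ, cos λ, 0), so ΔE = −sin(150.9037°)·(-351.1) + cos(150.9037°)·14.4 = 158.15 m.
The local north axis is (−sin φ cos λ, −sin φ sin λ, cos φ), giving ΔN = 190.863 + 4.356 + 23.018 = 218.24 m.
Horizontal magnitude = √(ΔE² + ΔN²) = √(158.15² + 218.24²) = 269.52 m.

269.5 m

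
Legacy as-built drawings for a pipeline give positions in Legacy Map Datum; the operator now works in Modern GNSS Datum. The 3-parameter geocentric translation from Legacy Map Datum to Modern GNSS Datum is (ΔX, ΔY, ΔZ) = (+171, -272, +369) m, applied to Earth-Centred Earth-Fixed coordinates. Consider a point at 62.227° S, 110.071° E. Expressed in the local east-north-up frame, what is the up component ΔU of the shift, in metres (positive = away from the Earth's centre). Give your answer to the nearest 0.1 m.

ΔU = -472.9 m

At φ = -62.227°, λ = 110.071°: sin φ = -0.884801, cos φ = 0.465970, sin λ = 0.939268, cos λ = -0.343184.
ΔU = cos φ cos λ·ΔX + cos φ sin λ·ΔY + sin φ·ΔZ = (0.465970)(-0.343184)(171) + (0.465970)(0.939268)(-272) + (-0.884801)(369) = -472.88 m.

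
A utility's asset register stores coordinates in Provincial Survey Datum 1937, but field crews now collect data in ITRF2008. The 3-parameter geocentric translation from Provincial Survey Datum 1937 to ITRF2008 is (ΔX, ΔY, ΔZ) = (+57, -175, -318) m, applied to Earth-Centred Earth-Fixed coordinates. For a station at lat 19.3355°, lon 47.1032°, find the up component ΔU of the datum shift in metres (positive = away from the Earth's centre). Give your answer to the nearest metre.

At φ = 19.3355°, λ = 47.1032°: sin φ = 0.331099, cos φ = 0.943596, sin λ = 0.732581, cos λ = 0.680680.
ΔU = cos φ cos λ·ΔX + cos φ sin λ·ΔY + sin φ·ΔZ = (0.943596)(0.680680)(57) + (0.943596)(0.732581)(-175) + (0.331099)(-318) = -189.65 m.

ΔU = -190 m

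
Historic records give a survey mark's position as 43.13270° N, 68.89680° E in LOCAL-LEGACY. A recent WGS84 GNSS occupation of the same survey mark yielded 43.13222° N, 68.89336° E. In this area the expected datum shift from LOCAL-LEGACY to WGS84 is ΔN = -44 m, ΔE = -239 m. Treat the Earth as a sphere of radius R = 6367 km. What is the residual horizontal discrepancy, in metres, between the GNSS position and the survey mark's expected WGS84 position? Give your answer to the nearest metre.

41 m

Observed coordinate differences: Δφ = -0.00048°, Δλ = -0.00344°.
Converting to metres (1° lat = 111125 m, cos φ = 0.729772): observed ΔN = -53.3 m, observed ΔE = -279.0 m.
Subtracting the expected shift leaves a residual of -53.3 − (-44) = -9.3 m north and -279.0 − (-239) = -40.0 m east.
Residual distance = √((-9.3)² + (-40.0)²) = 41.0 m.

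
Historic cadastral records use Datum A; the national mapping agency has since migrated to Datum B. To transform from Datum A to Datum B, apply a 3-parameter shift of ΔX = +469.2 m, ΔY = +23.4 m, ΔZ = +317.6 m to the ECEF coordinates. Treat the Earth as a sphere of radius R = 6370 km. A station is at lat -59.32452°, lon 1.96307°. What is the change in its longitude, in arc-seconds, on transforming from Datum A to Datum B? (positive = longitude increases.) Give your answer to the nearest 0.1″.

sin φ = -0.860071, cos φ = 0.510175, sin λ = 0.034255, cos λ = 0.999413.
East component: ΔE = −sin λ·ΔX + cos λ·ΔY = −(0.034255)(469.2) + (0.999413)(23.4) = 7.31 m.
1° of latitude spans πR/180 = 111177 m; at latitude φ, 1° of longitude spans that × cos φ = 56720.0 m, so Δλ = 7.31 / 56720.0 × 3600 = 0.464″.

Δλ = 0.5″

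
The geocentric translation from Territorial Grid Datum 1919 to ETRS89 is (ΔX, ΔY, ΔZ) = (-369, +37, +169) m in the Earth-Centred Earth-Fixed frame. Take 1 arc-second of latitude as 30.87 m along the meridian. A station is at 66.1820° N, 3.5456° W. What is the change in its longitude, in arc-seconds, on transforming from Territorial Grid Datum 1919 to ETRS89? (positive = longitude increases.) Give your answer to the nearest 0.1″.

Δλ = 1.1″

sin φ = 0.914833, cos φ = 0.403833, sin λ = -0.061843, cos λ = 0.998086.
East component: ΔE = −sin λ·ΔX + cos λ·ΔY = −(-0.061843)(-369) + (0.998086)(37) = 14.11 m.
1° of latitude spans 3600 × 30.87 = 111132 m; at latitude φ, 1° of longitude spans that × cos φ = 44878.7 m, so Δλ = 14.11 / 44878.7 × 3600 = 1.132″.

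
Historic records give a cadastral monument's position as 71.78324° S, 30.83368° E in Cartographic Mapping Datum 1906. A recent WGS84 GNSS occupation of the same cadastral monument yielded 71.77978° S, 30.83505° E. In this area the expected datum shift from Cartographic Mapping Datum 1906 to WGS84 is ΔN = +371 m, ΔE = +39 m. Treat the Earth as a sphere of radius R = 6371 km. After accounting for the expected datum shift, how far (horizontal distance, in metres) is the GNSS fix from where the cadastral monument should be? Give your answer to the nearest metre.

16 m

Observed coordinate differences: Δφ = +0.00346°, Δλ = +0.00137°.
Converting to metres (1° lat = 111195 m, cos φ = 0.312613): observed ΔN = 384.7 m, observed ΔE = 47.6 m.
Subtracting the expected shift leaves a residual of 384.7 − (371) = 13.7 m north and 47.6 − (39) = 8.6 m east.
Residual distance = √(13.7² + 8.6²) = 16.2 m.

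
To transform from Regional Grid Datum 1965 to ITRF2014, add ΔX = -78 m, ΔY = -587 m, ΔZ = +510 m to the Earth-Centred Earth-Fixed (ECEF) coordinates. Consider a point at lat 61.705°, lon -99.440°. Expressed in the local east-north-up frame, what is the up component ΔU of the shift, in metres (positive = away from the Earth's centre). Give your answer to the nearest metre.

The local up (radial) axis is (cos φ cos λ, cos φ sin λ, sin φ), giving ΔU = 6.064 + 274.477 + 449.065 = 729.61 m.

ΔU = 730 m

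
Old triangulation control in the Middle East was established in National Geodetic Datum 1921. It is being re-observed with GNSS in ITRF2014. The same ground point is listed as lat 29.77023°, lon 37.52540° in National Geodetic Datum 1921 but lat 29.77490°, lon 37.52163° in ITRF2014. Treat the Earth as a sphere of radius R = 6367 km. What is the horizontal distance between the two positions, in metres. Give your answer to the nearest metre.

Δφ = 29.77490° − 29.77023° = +0.00467°; Δλ = 37.52163° − 37.52540° = -0.00377°.
1° along a meridian = πR/180 = 111125 m.
ΔN = Δφ × 111125 = 519.0 m; ΔE = Δλ × 111125 × cos(29.77023°) = -0.00377 × 111125 × 0.868024 = -363.7 m.
Distance = √(ΔE² + ΔN²) = √((-363.7)² + 519.0²) = 633.7 m.

634 m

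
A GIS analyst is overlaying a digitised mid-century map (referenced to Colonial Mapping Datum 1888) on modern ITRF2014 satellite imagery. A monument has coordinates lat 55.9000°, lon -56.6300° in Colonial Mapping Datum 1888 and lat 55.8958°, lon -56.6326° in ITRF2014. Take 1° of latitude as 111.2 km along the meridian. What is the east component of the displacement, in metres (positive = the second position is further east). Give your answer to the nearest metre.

ΔE = -162 m

Δφ = 55.8958° − 55.9000° = -0.0042°; Δλ = -56.6326° − -56.6300° = -0.0026°.
ΔN = Δφ × 111200 = -467.0 m; ΔE = Δλ × 111200 × cos(55.9000°) = -0.0026 × 111200 × 0.560639 = -162.1 m.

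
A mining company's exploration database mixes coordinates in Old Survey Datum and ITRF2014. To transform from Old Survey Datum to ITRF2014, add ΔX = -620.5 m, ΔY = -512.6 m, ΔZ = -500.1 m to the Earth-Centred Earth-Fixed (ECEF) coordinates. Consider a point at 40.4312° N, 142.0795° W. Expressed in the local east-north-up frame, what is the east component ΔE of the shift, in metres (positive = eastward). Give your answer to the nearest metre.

At φ = 40.4312°, λ = -142.0795°: sin φ = 0.648534, cos φ = 0.761185, sin λ = -0.614567, cos λ = -0.788864.
ΔE = −sin λ·ΔX + cos λ·ΔY = −(-0.614567)·(-620.5) + (-0.788864)·(-512.6) = 23.03 m.

ΔE = 23 m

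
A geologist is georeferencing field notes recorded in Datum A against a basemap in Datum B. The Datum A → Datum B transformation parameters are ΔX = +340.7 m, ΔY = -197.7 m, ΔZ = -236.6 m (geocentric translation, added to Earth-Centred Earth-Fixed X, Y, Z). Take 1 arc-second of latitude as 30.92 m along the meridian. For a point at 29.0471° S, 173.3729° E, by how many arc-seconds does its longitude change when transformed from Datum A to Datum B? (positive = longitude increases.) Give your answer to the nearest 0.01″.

Δλ = 5.81″

sin φ = -0.485528, cos φ = 0.874221, sin λ = 0.115407, cos λ = -0.993318.
East component: ΔE = −sin λ·ΔX + cos λ·ΔY = −(0.115407)(340.7) + (-0.993318)(-197.7) = 157.06 m.
1° of latitude spans 3600 × 30.92 = 111312 m; at latitude φ, 1° of longitude spans that × cos φ = 97311.3 m, so Δλ = 157.06 / 97311.3 × 3600 = 5.810″.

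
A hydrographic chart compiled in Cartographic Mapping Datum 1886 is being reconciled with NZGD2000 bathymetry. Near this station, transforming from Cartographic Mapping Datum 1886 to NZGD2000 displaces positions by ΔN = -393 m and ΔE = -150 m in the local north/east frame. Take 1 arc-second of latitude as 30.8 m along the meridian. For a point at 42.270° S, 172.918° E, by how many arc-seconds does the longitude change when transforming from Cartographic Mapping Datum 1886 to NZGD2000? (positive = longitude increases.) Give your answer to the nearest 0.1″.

At latitude -42.270°, cos φ = 0.739983.
1″ of longitude at this latitude = 30.80 × cos φ = 22.7915 m, so Δλ = -150.0 / 22.7915 = -6.581″.

Δλ = -6.6″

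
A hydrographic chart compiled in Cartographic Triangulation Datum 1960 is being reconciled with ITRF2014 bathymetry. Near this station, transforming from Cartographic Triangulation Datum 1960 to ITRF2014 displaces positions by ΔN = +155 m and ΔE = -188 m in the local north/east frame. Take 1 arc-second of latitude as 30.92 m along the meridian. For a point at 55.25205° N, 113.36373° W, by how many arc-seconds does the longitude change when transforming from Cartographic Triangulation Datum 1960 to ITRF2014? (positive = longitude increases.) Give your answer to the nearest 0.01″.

Δλ = -10.67″

At latitude 55.25205°, cos φ = 0.569967.
1″ of longitude at this latitude = 30.92 × cos φ = 17.6234 m, so Δλ = -188.0 / 17.6234 = -10.668″.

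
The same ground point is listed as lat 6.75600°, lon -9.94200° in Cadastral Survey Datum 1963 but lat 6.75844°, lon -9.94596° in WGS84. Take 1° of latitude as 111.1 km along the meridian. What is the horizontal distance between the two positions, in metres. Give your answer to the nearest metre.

514 m

Δφ = 6.75844° − 6.75600° = +0.00244°; Δλ = -9.94596° − -9.94200° = -0.00396°.
ΔN = Δφ × 111100 = 271.1 m; ΔE = Δλ × 111100 × cos(6.75600°) = -0.00396 × 111100 × 0.993056 = -436.9 m.
Distance = √(ΔE² + ΔN²) = √((-436.9)² + 271.1²) = 514.2 m.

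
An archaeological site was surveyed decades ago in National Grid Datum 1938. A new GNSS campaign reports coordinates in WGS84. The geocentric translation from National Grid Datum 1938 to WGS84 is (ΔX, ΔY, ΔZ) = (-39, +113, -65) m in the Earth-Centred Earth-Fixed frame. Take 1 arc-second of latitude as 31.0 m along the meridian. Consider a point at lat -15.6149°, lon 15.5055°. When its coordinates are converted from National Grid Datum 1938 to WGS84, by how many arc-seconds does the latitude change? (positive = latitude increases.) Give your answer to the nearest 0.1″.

sin φ = -0.269170, cos φ = 0.963093, sin λ = 0.267331, cos λ = 0.963605.
North component: ΔN = −sin φ cos λ·ΔX − sin φ sin λ·ΔY + cos φ·ΔZ = −(-0.269170)(0.963605)(-39) − (-0.269170)(0.267331)(113) + (0.963093)(-65) = -64.59 m.
1° of latitude spans 3600 × 31.00 = 111600 m, so Δφ = -64.59 / 111600 × 3600 = -2.083″.

Δφ = -2.1″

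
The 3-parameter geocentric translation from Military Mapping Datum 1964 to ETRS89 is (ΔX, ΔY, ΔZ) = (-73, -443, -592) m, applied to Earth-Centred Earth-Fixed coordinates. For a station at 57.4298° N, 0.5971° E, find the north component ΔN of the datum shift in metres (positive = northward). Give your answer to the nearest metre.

At φ = 57.4298°, λ = 0.5971°: sin φ = 0.842733, cos φ = 0.538333, sin λ = 0.010421, cos λ = 0.999946.
ΔN = −sin φ cos λ·ΔX − sin φ sin λ·ΔY + cos φ·ΔZ = −(0.842733)(0.999946)(-73) − (0.842733)(0.010421)(-443) + (0.538333)(-592) = -253.29 m.

ΔN = -253 m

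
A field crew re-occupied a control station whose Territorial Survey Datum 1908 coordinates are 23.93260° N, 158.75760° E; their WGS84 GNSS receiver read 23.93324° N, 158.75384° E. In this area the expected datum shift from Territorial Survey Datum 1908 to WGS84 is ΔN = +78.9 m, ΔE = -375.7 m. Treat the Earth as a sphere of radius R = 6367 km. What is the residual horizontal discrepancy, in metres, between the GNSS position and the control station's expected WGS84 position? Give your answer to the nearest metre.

10 m

Observed coordinate differences: Δφ = +0.00064°, Δλ = -0.00376°.
Converting to metres (1° lat = 111125 m, cos φ = 0.914023): observed ΔN = 71.1 m, observed ΔE = -381.9 m.
Subtracting the expected shift leaves a residual of 71.1 − (78.9) = -7.8 m north and -381.9 − (-375.7) = -6.2 m east.
Residual distance = √((-7.8)² + (-6.2)²) = 10.0 m.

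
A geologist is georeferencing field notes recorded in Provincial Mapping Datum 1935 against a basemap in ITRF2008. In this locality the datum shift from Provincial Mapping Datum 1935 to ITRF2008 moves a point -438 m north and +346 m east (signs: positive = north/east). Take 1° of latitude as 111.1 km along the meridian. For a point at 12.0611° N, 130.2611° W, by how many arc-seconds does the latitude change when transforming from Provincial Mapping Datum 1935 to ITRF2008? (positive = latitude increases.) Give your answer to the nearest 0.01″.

Δφ = -14.19″

1° of latitude = 111.1 km, so Δφ = -438.0 / 111100 = -0.0039424° = -14.193″.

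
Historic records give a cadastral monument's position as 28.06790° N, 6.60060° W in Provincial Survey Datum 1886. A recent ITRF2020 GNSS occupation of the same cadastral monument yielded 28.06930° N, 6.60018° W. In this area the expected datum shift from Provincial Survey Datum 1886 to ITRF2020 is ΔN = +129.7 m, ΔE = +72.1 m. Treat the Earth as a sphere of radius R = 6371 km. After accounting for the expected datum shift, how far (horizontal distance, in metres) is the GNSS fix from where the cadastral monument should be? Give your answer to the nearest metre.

Observed coordinate differences: Δφ = +0.00140°, Δλ = +0.00042°.
Converting to metres (1° lat = 111195 m, cos φ = 0.882391): observed ΔN = 155.7 m, observed ΔE = 41.2 m.
Subtracting the expected shift leaves a residual of 155.7 − (129.7) = 26.0 m north and 41.2 − (72.1) = -30.9 m east.
Residual distance = √(26.0² + (-30.9)²) = 40.4 m.

40 m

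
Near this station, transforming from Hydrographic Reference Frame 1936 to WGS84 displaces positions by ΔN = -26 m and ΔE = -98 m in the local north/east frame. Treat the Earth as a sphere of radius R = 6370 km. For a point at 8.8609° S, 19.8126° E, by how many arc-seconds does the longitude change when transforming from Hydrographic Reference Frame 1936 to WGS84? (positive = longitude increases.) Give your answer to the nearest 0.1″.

At latitude -8.8609°, cos φ = 0.988065.
One radian of longitude at latitude φ spans R cos φ, so Δλ = ΔE / (R cos φ) = -98.0 / (6370000 × 0.988065) = -1.5570e-05 rad = -3.212″.

Δλ = -3.2″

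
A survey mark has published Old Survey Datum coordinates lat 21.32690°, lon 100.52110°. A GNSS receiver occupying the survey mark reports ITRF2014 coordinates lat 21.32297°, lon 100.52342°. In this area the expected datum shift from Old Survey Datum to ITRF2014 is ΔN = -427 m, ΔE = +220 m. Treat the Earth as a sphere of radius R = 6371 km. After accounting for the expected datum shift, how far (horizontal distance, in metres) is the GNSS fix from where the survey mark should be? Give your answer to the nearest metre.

23 m

Observed coordinate differences: Δφ = -0.00393°, Δλ = +0.00232°.
Converting to metres (1° lat = 111195 m, cos φ = 0.931521): observed ΔN = -437.0 m, observed ΔE = 240.3 m.
Subtracting the expected shift leaves a residual of -437.0 − (-427) = -10.0 m north and 240.3 − (220) = 20.3 m east.
Residual distance = √((-10.0)² + 20.3²) = 22.6 m.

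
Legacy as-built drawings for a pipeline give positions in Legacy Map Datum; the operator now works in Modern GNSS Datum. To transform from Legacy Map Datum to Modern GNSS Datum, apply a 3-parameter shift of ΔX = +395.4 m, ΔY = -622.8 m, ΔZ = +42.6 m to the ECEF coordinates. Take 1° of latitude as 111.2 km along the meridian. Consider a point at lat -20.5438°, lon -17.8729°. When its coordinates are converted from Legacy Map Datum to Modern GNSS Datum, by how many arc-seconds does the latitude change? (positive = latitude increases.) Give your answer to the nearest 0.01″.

Δφ = 7.74″

sin φ = -0.350923, cos φ = 0.936404, sin λ = -0.306906, cos λ = 0.951740.
North component: ΔN = −sin φ cos λ·ΔX − sin φ sin λ·ΔY + cos φ·ΔZ = −(-0.350923)(0.951740)(395.4) − (-0.350923)(-0.306906)(-622.8) + (0.936404)(42.6) = 239.03 m.
1° of latitude spans 111200 m, so Δφ = 239.03 / 111200 × 3600 = 7.738″.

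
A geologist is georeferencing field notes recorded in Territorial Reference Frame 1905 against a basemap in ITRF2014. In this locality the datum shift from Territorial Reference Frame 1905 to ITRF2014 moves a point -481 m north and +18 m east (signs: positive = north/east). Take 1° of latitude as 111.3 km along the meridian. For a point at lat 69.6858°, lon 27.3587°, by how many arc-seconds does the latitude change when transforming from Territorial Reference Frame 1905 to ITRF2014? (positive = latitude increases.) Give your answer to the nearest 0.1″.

Δφ = -15.6″

1° of latitude = 111.3 km, so Δφ = -481.0 / 111300 = -0.0043217° = -15.558″.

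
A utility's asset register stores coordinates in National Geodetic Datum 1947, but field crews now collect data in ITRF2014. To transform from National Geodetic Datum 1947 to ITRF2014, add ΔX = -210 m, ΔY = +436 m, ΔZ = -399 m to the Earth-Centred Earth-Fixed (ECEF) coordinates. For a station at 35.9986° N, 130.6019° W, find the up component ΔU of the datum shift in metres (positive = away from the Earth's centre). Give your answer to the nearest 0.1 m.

At φ = 35.9986°, λ = -130.6019°: sin φ = 0.587765, cos φ = 0.809031, sin λ = -0.759250, cos λ = -0.650799.
ΔU = cos φ cos λ·ΔX + cos φ sin λ·ΔY + sin φ·ΔZ = (0.809031)(-0.650799)(-210) + (0.809031)(-0.759250)(436) + (0.587765)(-399) = -391.77 m.

ΔU = -391.8 m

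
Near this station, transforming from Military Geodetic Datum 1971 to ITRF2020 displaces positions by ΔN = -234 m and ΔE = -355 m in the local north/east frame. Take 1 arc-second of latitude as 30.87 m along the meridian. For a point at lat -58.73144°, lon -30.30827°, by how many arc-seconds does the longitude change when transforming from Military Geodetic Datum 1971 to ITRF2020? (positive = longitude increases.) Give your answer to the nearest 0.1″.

At latitude -58.73144°, cos φ = 0.519050.
1″ of longitude at this latitude = 30.87 × cos φ = 16.0231 m, so Δλ = -355.0 / 16.0231 = -22.156″.

Δλ = -22.2″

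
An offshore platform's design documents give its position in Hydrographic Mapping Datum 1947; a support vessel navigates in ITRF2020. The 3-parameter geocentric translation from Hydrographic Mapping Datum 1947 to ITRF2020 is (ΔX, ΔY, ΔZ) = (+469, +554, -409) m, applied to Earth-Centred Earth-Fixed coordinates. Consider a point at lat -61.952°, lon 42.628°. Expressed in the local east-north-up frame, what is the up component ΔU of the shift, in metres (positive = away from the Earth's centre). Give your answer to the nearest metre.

ΔU = 700 m

The local up (radial) axis is (cos φ cos λ, cos φ sin λ, sin φ), giving ΔU = 162.258 + 176.418 + 360.965 = 699.64 m.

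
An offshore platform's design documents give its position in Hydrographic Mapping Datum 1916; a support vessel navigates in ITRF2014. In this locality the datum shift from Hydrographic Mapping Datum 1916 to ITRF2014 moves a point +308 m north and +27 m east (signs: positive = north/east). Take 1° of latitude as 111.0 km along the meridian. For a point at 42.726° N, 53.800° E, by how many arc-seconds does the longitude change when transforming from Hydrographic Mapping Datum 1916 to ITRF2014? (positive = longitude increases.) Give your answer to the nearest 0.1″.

Δλ = 1.2″

At latitude 42.726°, cos φ = 0.734607.
1° of longitude at this latitude = 111.0 × cos φ = 81.54 km, so Δλ = 27.0 / 81541.4 = 0.0003311° = 1.192″.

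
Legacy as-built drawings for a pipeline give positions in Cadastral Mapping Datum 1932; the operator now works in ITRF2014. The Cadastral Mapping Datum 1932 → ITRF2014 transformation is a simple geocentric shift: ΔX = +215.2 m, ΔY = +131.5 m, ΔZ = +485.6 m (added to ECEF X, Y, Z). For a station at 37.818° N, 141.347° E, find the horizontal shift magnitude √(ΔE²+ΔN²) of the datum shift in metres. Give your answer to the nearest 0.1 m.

At φ = 37.818°, λ = 141.347°: sin φ = 0.613155, cos φ = 0.789962, sin λ = 0.624602, cos λ = -0.780943.
ΔE = −sin λ·ΔX + cos λ·ΔY = −(0.624602)·(215.2) + (-0.780943)·(131.5) = -237.11 m.
ΔN = −sin φ cos λ·ΔX − sin φ sin λ·ΔY + cos φ·ΔZ = −(0.613155)(-0.780943)(215.2) − (0.613155)(0.624602)(131.5) + (0.789962)(485.6) = 436.29 m.
Horizontal magnitude = √(ΔE² + ΔN²) = √((-237.11)² + 436.29²) = 496.56 m.

496.6 m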